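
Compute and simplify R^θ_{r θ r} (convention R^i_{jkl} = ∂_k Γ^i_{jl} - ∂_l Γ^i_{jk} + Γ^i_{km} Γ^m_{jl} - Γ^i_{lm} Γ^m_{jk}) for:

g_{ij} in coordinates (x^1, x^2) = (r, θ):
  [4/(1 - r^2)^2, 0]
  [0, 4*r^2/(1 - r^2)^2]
Non-zero Christoffel symbols (Γ^k_{ij} = Γ^k_{ji}):
Γ^r_{r r} = 2*r/(1 - r^2)
Γ^r_{θ θ} = (r^3 + r)/(r^2 - 1)
Γ^θ_{r θ} = (-r^2 - 1)/(r^3 - r)
R^θ_{r θ r} = ∂_θ Γ^θ_{r r} - ∂_r Γ^θ_{r θ} + Γ^θ_{θ m} Γ^m_{r r} - Γ^θ_{r m} Γ^m_{r θ}
  = (0) - ((r^4 + 4*r^2 - 1)/(r^3 - r)^2) + (2*(r^2 + 1)/(r^2 - 1)^2) - ((r^2 + 1)^2/(r^3 - r)^2) = -4/(r^2 - 1)^2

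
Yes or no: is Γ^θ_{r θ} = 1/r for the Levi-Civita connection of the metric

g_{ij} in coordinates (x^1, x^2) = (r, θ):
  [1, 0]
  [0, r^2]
Γ^θ_{r θ} = (1/2) g^{θθ} (∂_r g_{θθ} + ∂_θ g_{θr} - ∂_θ g_{rθ}) = (1/2)(1/r^2)((2*r) + (0) - (0)) = 1/r
This equals the proposed value 1/r.
Yes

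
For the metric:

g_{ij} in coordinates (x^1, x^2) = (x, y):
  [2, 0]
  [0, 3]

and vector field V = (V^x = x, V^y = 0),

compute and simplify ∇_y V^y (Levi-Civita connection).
All Christoffel symbols are zero.
∇_y V^y = ∂_y V^y + Γ^y_{y j} V^j
  = (0) + (0)(x) + (0)(0)
  = 0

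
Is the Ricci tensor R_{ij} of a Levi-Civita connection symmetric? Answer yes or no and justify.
R_{ij} = R^k_{ikj}; the pair symmetry R_{kilj} = R_{ljki} gives R_{ij} = R_{ji}.
Yes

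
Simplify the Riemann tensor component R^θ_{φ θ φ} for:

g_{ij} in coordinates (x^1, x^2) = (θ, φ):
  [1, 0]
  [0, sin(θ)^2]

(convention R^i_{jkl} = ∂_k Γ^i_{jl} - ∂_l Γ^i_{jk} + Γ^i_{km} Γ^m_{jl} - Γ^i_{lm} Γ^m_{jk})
Non-zero Christoffel symbols (Γ^k_{ij} = Γ^k_{ji}):
Γ^θ_{φ φ} = -sin(2*θ)/2
Γ^φ_{θ φ} = 1/tan(θ)
R^θ_{φ θ φ} = ∂_θ Γ^θ_{φ φ} - ∂_φ Γ^θ_{φ θ} + Γ^θ_{θ m} Γ^m_{φ φ} - Γ^θ_{φ m} Γ^m_{φ θ}
  = (-cos(2*θ)) - (0) + (0) - (-cos(θ)^2) = sin(θ)^2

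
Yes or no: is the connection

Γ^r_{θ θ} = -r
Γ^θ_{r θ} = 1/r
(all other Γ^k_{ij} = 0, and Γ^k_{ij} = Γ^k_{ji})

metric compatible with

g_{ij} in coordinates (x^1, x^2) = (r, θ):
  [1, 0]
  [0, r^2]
Using ∇_k g_{ij} = ∂_k g_{ij} - Γ^m_{ki} g_{mj} - Γ^m_{kj} g_{im}:
e.g. ∇_r g_{θθ} = (2*r) - (r) - (r) = 0
Every component ∇_k g_{ij} vanishes: the connection is metric compatible.
Yes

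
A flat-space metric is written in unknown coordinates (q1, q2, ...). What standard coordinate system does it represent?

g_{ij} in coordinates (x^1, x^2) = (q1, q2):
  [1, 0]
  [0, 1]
All components are constant and the metric is the identity, i.e. orthonormal rectilinear coordinates.
Cartesian (2D) coordinates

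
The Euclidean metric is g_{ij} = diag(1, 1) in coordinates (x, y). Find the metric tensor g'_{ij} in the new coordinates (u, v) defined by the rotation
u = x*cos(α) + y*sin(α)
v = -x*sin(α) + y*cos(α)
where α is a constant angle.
Invert the transformation: x = u*cos(α) - v*sin(α), y = u*sin(α) + v*cos(α)
g'_{ij} = (∂x^k/∂x'^i)(∂x^l/∂x'^j) g_{kl}; with g_{kl} = δ_{kl} this is Σ_k (∂x^k/∂x'^i)(∂x^k/∂x'^j).
Jacobian: ∂x/∂u = cos(α), ∂x/∂v = -sin(α), ∂y/∂u = sin(α), ∂y/∂v = cos(α)
g'_{uu} = (cos(α))(cos(α)) + (sin(α))(sin(α)) = 1
g'_{uv} = (cos(α))(-sin(α)) + (sin(α))(cos(α)) = 0
g'_{vv} = (-sin(α))(-sin(α)) + (cos(α))(cos(α)) = 1
g'_{ij} = diag(1, 1)
The Euclidean metric is invariant under rotations.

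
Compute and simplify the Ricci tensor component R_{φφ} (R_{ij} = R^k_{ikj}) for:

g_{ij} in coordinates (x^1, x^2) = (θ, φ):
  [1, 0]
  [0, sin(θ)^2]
Non-zero Christoffel symbols (Γ^k_{ij} = Γ^k_{ji}):
Γ^θ_{φ φ} = -sin(2*θ)/2
Γ^φ_{θ φ} = 1/tan(θ)
R^θ_{φ θ φ} = ∂_θ Γ^θ_{φ φ} - ∂_φ Γ^θ_{φ θ} + Γ^θ_{θ m} Γ^m_{φ φ} - Γ^θ_{φ m} Γ^m_{φ θ}
  = (-cos(2*θ)) - (0) + (0) - (-cos(θ)^2) = sin(θ)^2
R^φ_{φ φ φ} = 0 (a repeated index in an antisymmetric pair)
R_{φφ} = R^θ_{φ θ φ} + R^φ_{φ φ φ} = (sin(θ)^2) + (0) = sin(θ)^2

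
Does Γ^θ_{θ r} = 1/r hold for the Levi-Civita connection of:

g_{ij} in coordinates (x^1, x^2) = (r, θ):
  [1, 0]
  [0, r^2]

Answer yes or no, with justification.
Γ^θ_{θ r} = (1/2) g^{θθ} (∂_θ g_{θr} + ∂_r g_{θθ} - ∂_θ g_{θr}) = (1/2)(1/r^2)((0) + (2*r) - (0)) = 1/r
This equals the proposed value 1/r.
Yes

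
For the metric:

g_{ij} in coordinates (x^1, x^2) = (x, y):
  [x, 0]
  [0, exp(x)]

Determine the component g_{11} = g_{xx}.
With x^1 = x, x^2 = y, g_{11} = g_{xx} is the row-1, column-1 entry of the matrix.
g_{11} = x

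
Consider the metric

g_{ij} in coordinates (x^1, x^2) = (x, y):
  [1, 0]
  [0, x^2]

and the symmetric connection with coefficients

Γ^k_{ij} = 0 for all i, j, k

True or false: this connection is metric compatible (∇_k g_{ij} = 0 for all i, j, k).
Using ∇_k g_{ij} = ∂_k g_{ij} - Γ^m_{ki} g_{mj} - Γ^m_{kj} g_{im}:
∇_x g_{yy} = (2*x) - (0) - (0) = 2*x ≠ 0
So the connection is not metric compatible (it is not the Levi-Civita connection).
False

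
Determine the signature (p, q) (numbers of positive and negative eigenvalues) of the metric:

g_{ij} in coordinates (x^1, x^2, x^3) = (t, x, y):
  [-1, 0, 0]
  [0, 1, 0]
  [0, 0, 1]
The metric is diagonal, so its eigenvalues are the diagonal entries: -1, 1, 1 (at a generic point, where coordinate-dependent entries are positive).
2 positive, 1 negative.
(2, 1) - Lorentzian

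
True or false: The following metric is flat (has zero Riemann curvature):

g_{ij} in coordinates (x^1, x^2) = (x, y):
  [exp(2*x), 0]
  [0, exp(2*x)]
Non-zero Christoffel symbols:
Γ^x_{x x} = 1
Γ^x_{y y} = -1
Γ^y_{x y} = 1
Ricci tensor: R_{xx} = 0, R_{xy} = 0, R_{yy} = 0
All R_{ij} vanish; in 2 dimensions the Riemann tensor is fully determined by the Ricci tensor, so R^i_{jkl} = 0: the metric is flat (curvilinear coordinates on flat space).
True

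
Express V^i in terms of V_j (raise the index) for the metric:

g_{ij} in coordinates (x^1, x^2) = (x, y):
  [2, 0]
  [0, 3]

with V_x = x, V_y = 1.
Inverse metric (diagonal): g^{xx} = 1/2, g^{yy} = 1/3
V^i = g^{ij} V_j:
V^x = (1/2)(x) + (0)(1) = x/2
V^y = (0)(x) + (1/3)(1) = 1/3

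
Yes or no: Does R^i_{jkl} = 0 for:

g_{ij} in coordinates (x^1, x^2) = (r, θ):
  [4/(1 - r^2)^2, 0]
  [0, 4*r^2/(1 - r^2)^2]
Non-zero Christoffel symbols:
Γ^r_{r r} = 2*r/(1 - r^2)
Γ^r_{θ θ} = (r^3 + r)/(r^2 - 1)
Γ^θ_{r θ} = (-r^2 - 1)/(r^3 - r)
Ricci tensor: R_{rr} = -4/(r^2 - 1)^2, R_{rθ} = 0, R_{θθ} = -4*r^2/(r^2 - 1)^2
The Ricci tensor is non-zero, so the Riemann tensor is non-zero: not flat.
No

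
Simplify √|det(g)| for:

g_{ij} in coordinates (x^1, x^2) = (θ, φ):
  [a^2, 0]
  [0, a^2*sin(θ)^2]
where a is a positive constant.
det(g) = a^4*sin(θ)^2
√|det(g)| = a^2*sin(θ) (taking 0 < θ < π so that |sin(θ)| = sin(θ))
Volume element: dV = a^2*sin(θ) dθ dφ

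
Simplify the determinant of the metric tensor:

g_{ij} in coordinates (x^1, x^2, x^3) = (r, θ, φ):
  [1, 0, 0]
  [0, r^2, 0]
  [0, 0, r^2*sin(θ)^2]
Diagonal metric: det(g) = g_{11}·g_{22}·g_{33}
= (1)·(r^2)·(r^2*sin(θ)^2)
det(g) = r^4*sin(θ)^2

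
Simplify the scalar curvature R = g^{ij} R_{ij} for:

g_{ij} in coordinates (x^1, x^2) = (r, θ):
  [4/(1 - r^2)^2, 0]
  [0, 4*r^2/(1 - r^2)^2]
Non-zero Christoffel symbols (Γ^k_{ij} = Γ^k_{ji}):
Γ^r_{r r} = 2*r/(1 - r^2)
Γ^r_{θ θ} = (r^3 + r)/(r^2 - 1)
Γ^θ_{r θ} = (-r^2 - 1)/(r^3 - r)
Ricci tensor (R_{ij} = R^k_{ikj}): R_{rr} = -4/(r^2 - 1)^2, R_{rθ} = 0, R_{θθ} = -4*r^2/(r^2 - 1)^2
Inverse metric: g^{rr} = (1 - r^2)^2/4, g^{θθ} = (1 - r^2)^2/(4*r^2)
R = g^{ij} R_{ij} = ((1 - r^2)^2/4)(-4/(r^2 - 1)^2) + ((1 - r^2)^2/(4*r^2))(-4*r^2/(r^2 - 1)^2) = -2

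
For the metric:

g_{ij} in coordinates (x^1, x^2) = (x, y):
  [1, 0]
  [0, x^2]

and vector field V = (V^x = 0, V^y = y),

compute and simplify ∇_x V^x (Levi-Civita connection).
Non-zero Christoffel symbols:
Γ^x_{y y} = -x
Γ^y_{x y} = 1/x
∇_x V^x = ∂_x V^x + Γ^x_{x j} V^j
  = (0) + (0)(0) + (0)(y)
  = 0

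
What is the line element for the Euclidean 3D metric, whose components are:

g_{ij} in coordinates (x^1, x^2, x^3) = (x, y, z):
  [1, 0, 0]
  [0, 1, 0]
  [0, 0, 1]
ds^2 = g_{ij} dx^i dx^j; only the non-zero components contribute.
ds^2 = dx^2 + dy^2 + dz^2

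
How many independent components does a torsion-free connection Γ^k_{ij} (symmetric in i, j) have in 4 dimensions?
Γ^k_{ij} has n choices for the upper index and n(n+1)/2 independent symmetric lower index pairs.
Total = 4 × 4×5/2 = 4 × 10 = 40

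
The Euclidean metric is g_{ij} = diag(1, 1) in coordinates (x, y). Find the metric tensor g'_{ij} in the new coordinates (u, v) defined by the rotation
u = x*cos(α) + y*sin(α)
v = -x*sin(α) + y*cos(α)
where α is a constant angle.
Invert the transformation: x = u*cos(α) - v*sin(α), y = u*sin(α) + v*cos(α)
g'_{ij} = (∂x^k/∂x'^i)(∂x^l/∂x'^j) g_{kl}; with g_{kl} = δ_{kl} this is Σ_k (∂x^k/∂x'^i)(∂x^k/∂x'^j).
Jacobian: ∂x/∂u = cos(α), ∂x/∂v = -sin(α), ∂y/∂u = sin(α), ∂y/∂v = cos(α)
g'_{uu} = (cos(α))(cos(α)) + (sin(α))(sin(α)) = 1
g'_{uv} = (cos(α))(-sin(α)) + (sin(α))(cos(α)) = 0
g'_{vv} = (-sin(α))(-sin(α)) + (cos(α))(cos(α)) = 1
g'_{ij} = diag(1, 1)
The Euclidean metric is invariant under rotations.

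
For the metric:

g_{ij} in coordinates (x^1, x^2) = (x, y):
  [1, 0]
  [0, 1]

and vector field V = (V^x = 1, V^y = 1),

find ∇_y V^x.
All Christoffel symbols are zero.
∇_y V^x = ∂_y V^x + Γ^x_{y j} V^j
  = (0) + (0)(1) + (0)(1)
  = 0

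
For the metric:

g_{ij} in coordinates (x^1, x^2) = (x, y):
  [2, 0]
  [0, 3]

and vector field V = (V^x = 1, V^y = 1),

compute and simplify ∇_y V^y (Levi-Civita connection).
All Christoffel symbols are zero.
∇_y V^y = ∂_y V^y + Γ^y_{y j} V^j
  = (0) + (0)(1) + (0)(1)
  = 0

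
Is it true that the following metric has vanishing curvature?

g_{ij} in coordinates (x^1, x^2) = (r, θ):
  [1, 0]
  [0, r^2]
Non-zero Christoffel symbols:
Γ^r_{θ θ} = -r
Γ^θ_{r θ} = 1/r
Ricci tensor: R_{rr} = 0, R_{rθ} = 0, R_{θθ} = 0
All R_{ij} vanish; in 2 dimensions the Riemann tensor is fully determined by the Ricci tensor, so R^i_{jkl} = 0: the metric is flat (curvilinear coordinates on flat space).
Yes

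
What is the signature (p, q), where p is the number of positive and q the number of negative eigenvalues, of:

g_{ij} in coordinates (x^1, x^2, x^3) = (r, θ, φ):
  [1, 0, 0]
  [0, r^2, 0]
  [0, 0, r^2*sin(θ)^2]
The metric is diagonal, so its eigenvalues are the diagonal entries: 1, r^2, r^2*sin(θ)^2 (at a generic point, where coordinate-dependent entries are positive).
3 positive, 0 negative.
(3, 0) - Riemannian (positive definite)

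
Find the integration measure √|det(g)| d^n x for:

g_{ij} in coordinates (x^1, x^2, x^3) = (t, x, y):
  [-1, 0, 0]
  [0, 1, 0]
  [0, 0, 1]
det(g) = -1
√|det(g)| = 1
Volume element: dV = 1 dt dx dy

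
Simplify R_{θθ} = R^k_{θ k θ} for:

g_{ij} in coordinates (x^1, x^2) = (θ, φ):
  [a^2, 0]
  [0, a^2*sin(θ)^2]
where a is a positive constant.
Non-zero Christoffel symbols (Γ^k_{ij} = Γ^k_{ji}):
Γ^θ_{φ φ} = -sin(2*θ)/2
Γ^φ_{θ φ} = 1/tan(θ)
R^θ_{θ θ θ} = 0 (a repeated index in an antisymmetric pair)
R^φ_{θ φ θ} = ∂_φ Γ^φ_{θ θ} - ∂_θ Γ^φ_{θ φ} + Γ^φ_{φ m} Γ^m_{θ θ} - Γ^φ_{θ m} Γ^m_{θ φ}
  = (0) - (-1/sin(θ)^2) + (0) - (1/tan(θ)^2) = 1
R_{θθ} = R^θ_{θ θ θ} + R^φ_{θ φ θ} = (0) + (1) = 1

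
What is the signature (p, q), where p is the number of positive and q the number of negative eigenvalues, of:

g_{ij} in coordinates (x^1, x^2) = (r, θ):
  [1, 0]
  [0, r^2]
The metric is diagonal, so its eigenvalues are the diagonal entries: 1, r^2 (at a generic point, where coordinate-dependent entries are positive).
2 positive, 0 negative.
(2, 0) - Riemannian (positive definite)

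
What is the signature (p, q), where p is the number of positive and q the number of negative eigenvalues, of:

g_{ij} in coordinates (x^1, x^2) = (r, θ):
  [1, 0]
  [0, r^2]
The metric is diagonal, so its eigenvalues are the diagonal entries: 1, r^2 (at a generic point, where coordinate-dependent entries are positive).
2 positive, 0 negative.
(2, 0) - Riemannian (positive definite)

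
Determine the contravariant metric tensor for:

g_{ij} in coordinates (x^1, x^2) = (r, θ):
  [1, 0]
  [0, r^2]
The metric is diagonal, so g^{ij} is diagonal with entries 1/g_{ii}: diag(1, 1/(r^2)).
g^{ij}:
  [1, 0]
  [0, 1/r^2]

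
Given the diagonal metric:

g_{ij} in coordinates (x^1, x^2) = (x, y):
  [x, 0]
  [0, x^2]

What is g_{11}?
With x^1 = x, x^2 = y, g_{11} = g_{xx} is the row-1, column-1 entry of the matrix.
g_{11} = x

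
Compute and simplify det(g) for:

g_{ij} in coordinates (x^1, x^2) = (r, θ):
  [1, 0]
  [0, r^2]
For a 2×2 metric: det(g) = g_{11}·g_{22} - g_{12}·g_{21}
= (1)·(r^2) - (0)·(0)
= r^2 - 0
det(g) = r^2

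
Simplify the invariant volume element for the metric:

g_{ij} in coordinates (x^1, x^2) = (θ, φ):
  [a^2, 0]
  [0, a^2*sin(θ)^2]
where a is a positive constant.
det(g) = a^4*sin(θ)^2
√|det(g)| = a^2*sin(θ) (taking 0 < θ < π so that |sin(θ)| = sin(θ))
Volume element: dV = a^2*sin(θ) dθ dφ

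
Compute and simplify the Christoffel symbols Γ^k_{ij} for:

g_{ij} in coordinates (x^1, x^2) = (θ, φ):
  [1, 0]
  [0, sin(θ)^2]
Using Γ^k_{ij} = (1/2) g^{km} (∂_i g_{mj} + ∂_j g_{mi} - ∂_m g_{ij}); the metric is diagonal, so only the m = k term contributes.
Non-zero symbols (using the symmetry Γ^k_{ij} = Γ^k_{ji}):
Γ^θ_{φ φ} = (1/2) g^{θθ} (∂_φ g_{θφ} + ∂_φ g_{θφ} - ∂_θ g_{φφ}) = (1/2)(1)((0) + (0) - (sin(2*θ))) = -sin(2*θ)/2
Γ^φ_{θ φ} = (1/2) g^{φφ} (∂_θ g_{φφ} + ∂_φ g_{φθ} - ∂_φ g_{θφ}) = (1/2)(1/sin(θ)^2)((sin(2*θ)) + (0) - (0)) = 1/tan(θ)
All other Christoffel symbols are zero.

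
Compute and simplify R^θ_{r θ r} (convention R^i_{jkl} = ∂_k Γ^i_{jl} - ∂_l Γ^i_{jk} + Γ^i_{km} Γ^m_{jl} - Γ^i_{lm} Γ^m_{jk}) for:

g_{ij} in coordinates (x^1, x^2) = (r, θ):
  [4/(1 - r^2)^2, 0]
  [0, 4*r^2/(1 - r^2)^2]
Non-zero Christoffel symbols (Γ^k_{ij} = Γ^k_{ji}):
Γ^r_{r r} = 2*r/(1 - r^2)
Γ^r_{θ θ} = (r^3 + r)/(r^2 - 1)
Γ^θ_{r θ} = (-r^2 - 1)/(r^3 - r)
R^θ_{r θ r} = ∂_θ Γ^θ_{r r} - ∂_r Γ^θ_{r θ} + Γ^θ_{θ m} Γ^m_{r r} - Γ^θ_{r m} Γ^m_{r θ}
  = (0) - ((r^4 + 4*r^2 - 1)/(r^3 - r)^2) + (2*(r^2 + 1)/(r^2 - 1)^2) - ((r^2 + 1)^2/(r^3 - r)^2) = -4/(r^2 - 1)^2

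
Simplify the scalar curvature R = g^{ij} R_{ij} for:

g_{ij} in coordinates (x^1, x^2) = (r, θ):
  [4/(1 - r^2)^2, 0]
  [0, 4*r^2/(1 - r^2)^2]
Non-zero Christoffel symbols (Γ^k_{ij} = Γ^k_{ji}):
Γ^r_{r r} = 2*r/(1 - r^2)
Γ^r_{θ θ} = (r^3 + r)/(r^2 - 1)
Γ^θ_{r θ} = (-r^2 - 1)/(r^3 - r)
Ricci tensor (R_{ij} = R^k_{ikj}): R_{rr} = -4/(r^2 - 1)^2, R_{rθ} = 0, R_{θθ} = -4*r^2/(r^2 - 1)^2
Inverse metric: g^{rr} = (1 - r^2)^2/4, g^{θθ} = (1 - r^2)^2/(4*r^2)
R = g^{ij} R_{ij} = ((1 - r^2)^2/4)(-4/(r^2 - 1)^2) + ((1 - r^2)^2/(4*r^2))(-4*r^2/(r^2 - 1)^2) = -2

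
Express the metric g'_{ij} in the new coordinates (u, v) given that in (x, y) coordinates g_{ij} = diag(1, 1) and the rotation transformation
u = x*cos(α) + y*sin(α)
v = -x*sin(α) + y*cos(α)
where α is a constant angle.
Invert the transformation: x = u*cos(α) - v*sin(α), y = u*sin(α) + v*cos(α)
g'_{ij} = (∂x^k/∂x'^i)(∂x^l/∂x'^j) g_{kl}; with g_{kl} = δ_{kl} this is Σ_k (∂x^k/∂x'^i)(∂x^k/∂x'^j).
Jacobian: ∂x/∂u = cos(α), ∂x/∂v = -sin(α), ∂y/∂u = sin(α), ∂y/∂v = cos(α)
g'_{uu} = (cos(α))(cos(α)) + (sin(α))(sin(α)) = 1
g'_{uv} = (cos(α))(-sin(α)) + (sin(α))(cos(α)) = 0
g'_{vv} = (-sin(α))(-sin(α)) + (cos(α))(cos(α)) = 1
g'_{ij} = diag(1, 1)
The Euclidean metric is invariant under rotations.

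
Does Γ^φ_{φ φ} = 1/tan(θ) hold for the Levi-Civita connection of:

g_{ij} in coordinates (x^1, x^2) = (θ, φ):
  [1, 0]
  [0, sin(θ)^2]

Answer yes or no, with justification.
Γ^φ_{φ φ} = (1/2) g^{φφ} (∂_φ g_{φφ} + ∂_φ g_{φφ} - ∂_φ g_{φφ}) = (1/2)(1/sin(θ)^2)((0) + (0) - (0)) = 0
This differs from the proposed value 1/tan(θ).
No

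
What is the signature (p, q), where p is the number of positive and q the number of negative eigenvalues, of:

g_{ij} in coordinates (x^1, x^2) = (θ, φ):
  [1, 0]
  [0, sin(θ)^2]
The metric is diagonal, so its eigenvalues are the diagonal entries: 1, sin(θ)^2 (at a generic point, where coordinate-dependent entries are positive).
2 positive, 0 negative.
(2, 0) - Riemannian (positive definite)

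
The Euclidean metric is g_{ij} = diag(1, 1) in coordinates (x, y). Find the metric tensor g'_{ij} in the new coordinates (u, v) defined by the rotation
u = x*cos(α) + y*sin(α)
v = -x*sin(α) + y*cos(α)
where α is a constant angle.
Invert the transformation: x = u*cos(α) - v*sin(α), y = u*sin(α) + v*cos(α)
g'_{ij} = (∂x^k/∂x'^i)(∂x^l/∂x'^j) g_{kl}; with g_{kl} = δ_{kl} this is Σ_k (∂x^k/∂x'^i)(∂x^k/∂x'^j).
Jacobian: ∂x/∂u = cos(α), ∂x/∂v = -sin(α), ∂y/∂u = sin(α), ∂y/∂v = cos(α)
g'_{uu} = (cos(α))(cos(α)) + (sin(α))(sin(α)) = 1
g'_{uv} = (cos(α))(-sin(α)) + (sin(α))(cos(α)) = 0
g'_{vv} = (-sin(α))(-sin(α)) + (cos(α))(cos(α)) = 1
g'_{ij} = diag(1, 1)
The Euclidean metric is invariant under rotations.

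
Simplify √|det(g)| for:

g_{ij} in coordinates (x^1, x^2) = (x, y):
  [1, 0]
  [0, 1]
det(g) = 1
√|det(g)| = 1
Volume element: dV = 1 dx dy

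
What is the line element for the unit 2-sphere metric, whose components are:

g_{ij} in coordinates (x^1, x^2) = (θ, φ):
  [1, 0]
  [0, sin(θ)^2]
ds^2 = g_{ij} dx^i dx^j; only the non-zero components contribute.
ds^2 = dθ^2 + sin(θ)^2 dφ^2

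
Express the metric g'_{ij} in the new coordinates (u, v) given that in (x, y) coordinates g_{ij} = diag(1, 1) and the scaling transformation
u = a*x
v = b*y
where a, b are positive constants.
Invert the transformation: x = u/a, y = v/b
g'_{ij} = (∂x^k/∂x'^i)(∂x^l/∂x'^j) g_{kl}; with g_{kl} = δ_{kl} this is Σ_k (∂x^k/∂x'^i)(∂x^k/∂x'^j).
Jacobian: ∂x/∂u = 1/a, ∂x/∂v = 0, ∂y/∂u = 0, ∂y/∂v = 1/b
g'_{uu} = (1/a)(1/a) + (0)(0) = 1/a^2
g'_{uv} = (1/a)(0) + (0)(1/b) = 0
g'_{vv} = (0)(0) + (1/b)(1/b) = 1/b^2
g'_{ij} = diag(1/a^2, 1/b^2)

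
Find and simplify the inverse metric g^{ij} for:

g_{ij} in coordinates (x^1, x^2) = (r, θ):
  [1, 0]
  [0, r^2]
The metric is diagonal, so g^{ij} is diagonal with entries 1/g_{ii}: diag(1, 1/(r^2)).
g^{ij}:
  [1, 0]
  [0, 1/r^2]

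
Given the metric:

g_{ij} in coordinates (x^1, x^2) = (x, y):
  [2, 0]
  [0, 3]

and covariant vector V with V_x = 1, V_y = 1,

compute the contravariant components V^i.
Inverse metric (diagonal): g^{xx} = 1/2, g^{yy} = 1/3
V^i = g^{ij} V_j:
V^x = (1/2)(1) + (0)(1) = 1/2
V^y = (0)(1) + (1/3)(1) = 1/3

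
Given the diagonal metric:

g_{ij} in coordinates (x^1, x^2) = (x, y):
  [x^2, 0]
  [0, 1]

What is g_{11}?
With x^1 = x, x^2 = y, g_{11} = g_{xx} is the row-1, column-1 entry of the matrix.
g_{11} = x^2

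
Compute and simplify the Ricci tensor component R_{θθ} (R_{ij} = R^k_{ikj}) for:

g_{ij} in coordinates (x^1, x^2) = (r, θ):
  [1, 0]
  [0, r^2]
Non-zero Christoffel symbols (Γ^k_{ij} = Γ^k_{ji}):
Γ^r_{θ θ} = -r
Γ^θ_{r θ} = 1/r
R^r_{θ r θ} = ∂_r Γ^r_{θ θ} - ∂_θ Γ^r_{θ r} + Γ^r_{r m} Γ^m_{θ θ} - Γ^r_{θ m} Γ^m_{θ r}
  = (-1) - (0) + (0) - (-1) = 0
R^θ_{θ θ θ} = 0 (a repeated index in an antisymmetric pair)
R_{θθ} = R^r_{θ r θ} + R^θ_{θ θ θ} = (0) + (0) = 0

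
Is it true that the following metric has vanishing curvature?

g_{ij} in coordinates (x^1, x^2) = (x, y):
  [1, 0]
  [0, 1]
All metric components are constant, so every Christoffel symbol vanishes and R^i_{jkl} = 0.
Yes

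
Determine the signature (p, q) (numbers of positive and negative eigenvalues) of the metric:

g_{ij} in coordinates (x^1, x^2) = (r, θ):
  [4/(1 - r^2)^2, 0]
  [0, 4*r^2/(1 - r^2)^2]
The metric is diagonal, so its eigenvalues are the diagonal entries: 4/(1 - r^2)^2, 4*r^2/(1 - r^2)^2 (at a generic point, where coordinate-dependent entries are positive).
2 positive, 0 negative.
(2, 0) - Riemannian (positive definite)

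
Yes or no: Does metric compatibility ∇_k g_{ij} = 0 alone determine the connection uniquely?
One also needs vanishing torsion; metric compatibility plus torsion-freeness singles out the Levi-Civita connection.
No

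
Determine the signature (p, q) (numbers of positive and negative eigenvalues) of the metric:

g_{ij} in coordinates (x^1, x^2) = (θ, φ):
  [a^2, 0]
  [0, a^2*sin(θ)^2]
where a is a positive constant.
The metric is diagonal, so its eigenvalues are the diagonal entries: a^2, a^2*sin(θ)^2 (at a generic point, where coordinate-dependent entries are positive).
2 positive, 0 negative.
(2, 0) - Riemannian (positive definite)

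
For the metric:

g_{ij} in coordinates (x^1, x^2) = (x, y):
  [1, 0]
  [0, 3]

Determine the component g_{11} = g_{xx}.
With x^1 = x, x^2 = y, g_{11} = g_{xx} is the row-1, column-1 entry of the matrix.
g_{11} = 1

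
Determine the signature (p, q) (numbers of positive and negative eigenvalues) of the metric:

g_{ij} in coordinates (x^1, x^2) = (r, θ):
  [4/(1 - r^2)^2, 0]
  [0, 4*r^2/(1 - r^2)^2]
The metric is diagonal, so its eigenvalues are the diagonal entries: 4/(1 - r^2)^2, 4*r^2/(1 - r^2)^2 (at a generic point, where coordinate-dependent entries are positive).
2 positive, 0 negative.
(2, 0) - Riemannian (positive definite)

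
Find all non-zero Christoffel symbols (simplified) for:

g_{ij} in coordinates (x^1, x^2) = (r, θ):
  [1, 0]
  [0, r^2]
Using Γ^k_{ij} = (1/2) g^{km} (∂_i g_{mj} + ∂_j g_{mi} - ∂_m g_{ij}); the metric is diagonal, so only the m = k term contributes.
Non-zero symbols (using the symmetry Γ^k_{ij} = Γ^k_{ji}):
Γ^r_{θ θ} = (1/2) g^{rr} (∂_θ g_{rθ} + ∂_θ g_{rθ} - ∂_r g_{θθ}) = (1/2)(1)((0) + (0) - (2*r)) = -r
Γ^θ_{r θ} = (1/2) g^{θθ} (∂_r g_{θθ} + ∂_θ g_{θr} - ∂_θ g_{rθ}) = (1/2)(1/r^2)((2*r) + (0) - (0)) = 1/r
All other Christoffel symbols are zero.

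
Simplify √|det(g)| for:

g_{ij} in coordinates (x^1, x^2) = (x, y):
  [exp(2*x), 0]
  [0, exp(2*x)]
det(g) = exp(4*x)
√|det(g)| = exp(2*x)
Volume element: dV = exp(2*x) dx dy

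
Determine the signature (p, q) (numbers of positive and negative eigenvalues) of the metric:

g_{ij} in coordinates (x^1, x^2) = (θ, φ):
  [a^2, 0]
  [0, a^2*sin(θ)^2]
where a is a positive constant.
The metric is diagonal, so its eigenvalues are the diagonal entries: a^2, a^2*sin(θ)^2 (at a generic point, where coordinate-dependent entries are positive).
2 positive, 0 negative.
(2, 0) - Riemannian (positive definite)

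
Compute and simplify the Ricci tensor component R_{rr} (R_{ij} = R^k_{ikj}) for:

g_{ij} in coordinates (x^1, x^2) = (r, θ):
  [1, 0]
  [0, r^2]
Non-zero Christoffel symbols (Γ^k_{ij} = Γ^k_{ji}):
Γ^r_{θ θ} = -r
Γ^θ_{r θ} = 1/r
R^r_{r r r} = 0 (a repeated index in an antisymmetric pair)
R^θ_{r θ r} = ∂_θ Γ^θ_{r r} - ∂_r Γ^θ_{r θ} + Γ^θ_{θ m} Γ^m_{r r} - Γ^θ_{r m} Γ^m_{r θ}
  = (0) - (-1/r^2) + (0) - (1/r^2) = 0
R_{rr} = R^r_{r r r} + R^θ_{r θ r} = (0) + (0) = 0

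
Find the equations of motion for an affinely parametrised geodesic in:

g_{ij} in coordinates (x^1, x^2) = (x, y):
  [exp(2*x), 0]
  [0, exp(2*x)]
Geodesic equation: d^2x^k/dλ^2 + Γ^k_{ij} (dx^i/dλ)(dx^j/dλ) = 0.
Non-zero Christoffel symbols:
Γ^x_{x x} = 1
Γ^x_{y y} = -1
Γ^y_{x y} = 1
Substituting (the symmetric pair Γ^k_{ij}, Γ^k_{ji} combines into a factor 2):
d^2x/dλ^2 + (dx/dλ)^2 - (dy/dλ)^2 = 0
d^2y/dλ^2 + 2 (dx/dλ)(dy/dλ) = 0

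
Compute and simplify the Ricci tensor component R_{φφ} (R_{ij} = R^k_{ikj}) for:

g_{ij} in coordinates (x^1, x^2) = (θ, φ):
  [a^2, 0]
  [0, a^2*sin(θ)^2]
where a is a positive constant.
Non-zero Christoffel symbols (Γ^k_{ij} = Γ^k_{ji}):
Γ^θ_{φ φ} = -sin(2*θ)/2
Γ^φ_{θ φ} = 1/tan(θ)
R^θ_{φ θ φ} = ∂_θ Γ^θ_{φ φ} - ∂_φ Γ^θ_{φ θ} + Γ^θ_{θ m} Γ^m_{φ φ} - Γ^θ_{φ m} Γ^m_{φ θ}
  = (-cos(2*θ)) - (0) + (0) - (-cos(θ)^2) = sin(θ)^2
R^φ_{φ φ φ} = 0 (a repeated index in an antisymmetric pair)
R_{φφ} = R^θ_{φ θ φ} + R^φ_{φ φ φ} = (sin(θ)^2) + (0) = sin(θ)^2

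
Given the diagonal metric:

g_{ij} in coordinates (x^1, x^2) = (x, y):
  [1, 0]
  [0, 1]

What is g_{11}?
With x^1 = x, x^2 = y, g_{11} = g_{xx} is the row-1, column-1 entry of the matrix.
g_{11} = 1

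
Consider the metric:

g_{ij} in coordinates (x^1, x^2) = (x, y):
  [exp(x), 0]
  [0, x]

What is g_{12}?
With x^1 = x, x^2 = y, g_{12} = g_{xy} is the row-1, column-2 entry of the matrix.
g_{12} = 0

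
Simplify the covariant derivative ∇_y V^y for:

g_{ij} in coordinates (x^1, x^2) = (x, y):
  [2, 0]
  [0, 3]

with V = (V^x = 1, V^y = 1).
All Christoffel symbols are zero.
∇_y V^y = ∂_y V^y + Γ^y_{y j} V^j
  = (0) + (0)(1) + (0)(1)
  = 0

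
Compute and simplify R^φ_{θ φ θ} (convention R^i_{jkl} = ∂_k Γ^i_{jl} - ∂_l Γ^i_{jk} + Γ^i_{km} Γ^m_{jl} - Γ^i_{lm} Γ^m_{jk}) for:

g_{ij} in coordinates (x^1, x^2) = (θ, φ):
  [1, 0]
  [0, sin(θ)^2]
Non-zero Christoffel symbols (Γ^k_{ij} = Γ^k_{ji}):
Γ^θ_{φ φ} = -sin(2*θ)/2
Γ^φ_{θ φ} = 1/tan(θ)
R^φ_{θ φ θ} = ∂_φ Γ^φ_{θ θ} - ∂_θ Γ^φ_{θ φ} + Γ^φ_{φ m} Γ^m_{θ θ} - Γ^φ_{θ m} Γ^m_{θ φ}
  = (0) - (-1/sin(θ)^2) + (0) - (1/tan(θ)^2) = 1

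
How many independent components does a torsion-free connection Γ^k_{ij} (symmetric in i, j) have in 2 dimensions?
Γ^k_{ij} has n choices for the upper index and n(n+1)/2 independent symmetric lower index pairs.
Total = 2 × 2×3/2 = 2 × 3 = 6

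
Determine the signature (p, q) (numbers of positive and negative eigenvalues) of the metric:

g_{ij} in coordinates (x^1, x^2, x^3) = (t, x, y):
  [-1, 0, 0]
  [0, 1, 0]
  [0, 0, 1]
The metric is diagonal, so its eigenvalues are the diagonal entries: -1, 1, 1 (at a generic point, where coordinate-dependent entries are positive).
2 positive, 1 negative.
(2, 1) - Lorentzian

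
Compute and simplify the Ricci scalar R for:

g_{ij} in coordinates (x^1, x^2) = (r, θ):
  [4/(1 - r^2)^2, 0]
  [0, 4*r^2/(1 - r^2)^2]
Non-zero Christoffel symbols (Γ^k_{ij} = Γ^k_{ji}):
Γ^r_{r r} = 2*r/(1 - r^2)
Γ^r_{θ θ} = (r^3 + r)/(r^2 - 1)
Γ^θ_{r θ} = (-r^2 - 1)/(r^3 - r)
Ricci tensor (R_{ij} = R^k_{ikj}): R_{rr} = -4/(r^2 - 1)^2, R_{rθ} = 0, R_{θθ} = -4*r^2/(r^2 - 1)^2
Inverse metric: g^{rr} = (1 - r^2)^2/4, g^{θθ} = (1 - r^2)^2/(4*r^2)
R = g^{ij} R_{ij} = ((1 - r^2)^2/4)(-4/(r^2 - 1)^2) + ((1 - r^2)^2/(4*r^2))(-4*r^2/(r^2 - 1)^2) = -2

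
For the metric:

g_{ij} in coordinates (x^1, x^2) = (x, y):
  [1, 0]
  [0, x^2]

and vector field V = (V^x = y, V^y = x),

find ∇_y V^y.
Non-zero Christoffel symbols:
Γ^x_{y y} = -x
Γ^y_{x y} = 1/x
∇_y V^y = ∂_y V^y + Γ^y_{y j} V^j
  = (0) + (1/x)(y) + (0)(x)
  = y/x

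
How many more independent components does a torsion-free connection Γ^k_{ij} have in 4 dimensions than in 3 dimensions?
Independent components in n dimensions: n × n(n+1)/2 = n^2(n+1)/2.
4D: 4 × 10 = 40
3D: 3 × 6 = 18
Difference = 40 - 18 = 22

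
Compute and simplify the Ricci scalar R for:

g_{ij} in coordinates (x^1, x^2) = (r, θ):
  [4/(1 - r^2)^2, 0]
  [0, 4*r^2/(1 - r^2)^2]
Non-zero Christoffel symbols (Γ^k_{ij} = Γ^k_{ji}):
Γ^r_{r r} = 2*r/(1 - r^2)
Γ^r_{θ θ} = (r^3 + r)/(r^2 - 1)
Γ^θ_{r θ} = (-r^2 - 1)/(r^3 - r)
Ricci tensor (R_{ij} = R^k_{ikj}): R_{rr} = -4/(r^2 - 1)^2, R_{rθ} = 0, R_{θθ} = -4*r^2/(r^2 - 1)^2
Inverse metric: g^{rr} = (1 - r^2)^2/4, g^{θθ} = (1 - r^2)^2/(4*r^2)
R = g^{ij} R_{ij} = ((1 - r^2)^2/4)(-4/(r^2 - 1)^2) + ((1 - r^2)^2/(4*r^2))(-4*r^2/(r^2 - 1)^2) = -2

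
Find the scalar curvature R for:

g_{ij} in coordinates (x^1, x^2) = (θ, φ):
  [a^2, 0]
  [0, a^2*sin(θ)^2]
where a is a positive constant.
Non-zero Christoffel symbols (Γ^k_{ij} = Γ^k_{ji}):
Γ^θ_{φ φ} = -sin(2*θ)/2
Γ^φ_{θ φ} = 1/tan(θ)
Ricci tensor (R_{ij} = R^k_{ikj}): R_{θθ} = 1, R_{θφ} = 0, R_{φφ} = sin(θ)^2
Inverse metric: g^{θθ} = 1/a^2, g^{φφ} = 1/(a^2*sin(θ)^2)
R = g^{ij} R_{ij} = (1/a^2)(1) + (1/(a^2*sin(θ)^2))(sin(θ)^2) = 2/a^2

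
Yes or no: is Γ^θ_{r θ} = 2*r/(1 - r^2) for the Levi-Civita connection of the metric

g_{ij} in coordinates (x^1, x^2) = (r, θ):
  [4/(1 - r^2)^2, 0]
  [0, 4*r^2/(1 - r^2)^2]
Γ^θ_{r θ} = (1/2) g^{θθ} (∂_r g_{θθ} + ∂_θ g_{θr} - ∂_θ g_{rθ}) = (1/2)((1 - r^2)^2/(4*r^2))((-8*(r^3 + r)/(r^2 - 1)^3) + (0) - (0)) = (-r^2 - 1)/(r^3 - r)
This differs from the proposed value 2*r/(1 - r^2).
No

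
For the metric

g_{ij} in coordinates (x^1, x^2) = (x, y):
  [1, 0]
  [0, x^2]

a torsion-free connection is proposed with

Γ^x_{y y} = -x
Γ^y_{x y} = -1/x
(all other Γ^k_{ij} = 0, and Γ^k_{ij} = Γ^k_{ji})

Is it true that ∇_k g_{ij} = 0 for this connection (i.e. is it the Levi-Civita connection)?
Using ∇_k g_{ij} = ∂_k g_{ij} - Γ^m_{ki} g_{mj} - Γ^m_{kj} g_{im}:
∇_y g_{xy} = (0) - (-x) - (-x) = 2*x ≠ 0
So the connection is not metric compatible (it is not the Levi-Civita connection).
No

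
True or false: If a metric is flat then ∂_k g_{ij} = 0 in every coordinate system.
Flatness means R^i_{jkl} = 0; the components can still vary, e.g. the flat plane in polar coordinates has g_{θθ} = r^2.
False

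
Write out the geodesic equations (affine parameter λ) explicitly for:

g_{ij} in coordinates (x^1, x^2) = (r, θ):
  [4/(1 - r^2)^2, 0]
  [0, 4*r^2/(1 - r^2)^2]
Geodesic equation: d^2x^k/dλ^2 + Γ^k_{ij} (dx^i/dλ)(dx^j/dλ) = 0.
Non-zero Christoffel symbols:
Γ^r_{r r} = 2*r/(1 - r^2)
Γ^r_{θ θ} = (r^3 + r)/(r^2 - 1)
Γ^θ_{r θ} = (-r^2 - 1)/(r^3 - r)
Substituting (the symmetric pair Γ^k_{ij}, Γ^k_{ji} combines into a factor 2):
d^2r/dλ^2 + (2*r/(1 - r^2)) (dr/dλ)^2 + ((r^3 + r)/(r^2 - 1)) (dθ/dλ)^2 = 0
d^2θ/dλ^2 + ((-2*r^2 - 2)/(r^3 - r)) (dr/dλ)(dθ/dλ) = 0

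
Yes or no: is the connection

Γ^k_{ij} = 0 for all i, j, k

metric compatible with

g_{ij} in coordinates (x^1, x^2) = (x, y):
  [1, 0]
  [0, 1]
Using ∇_k g_{ij} = ∂_k g_{ij} - Γ^m_{ki} g_{mj} - Γ^m_{kj} g_{im}:
e.g. ∇_x g_{xy} = (0) - (0) - (0) = 0
Every component ∇_k g_{ij} vanishes: the connection is metric compatible.
Yes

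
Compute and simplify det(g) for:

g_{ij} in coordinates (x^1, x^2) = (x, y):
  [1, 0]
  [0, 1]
For a 2×2 metric: det(g) = g_{11}·g_{22} - g_{12}·g_{21}
= (1)·(1) - (0)·(0)
= 1 - 0
det(g) = 1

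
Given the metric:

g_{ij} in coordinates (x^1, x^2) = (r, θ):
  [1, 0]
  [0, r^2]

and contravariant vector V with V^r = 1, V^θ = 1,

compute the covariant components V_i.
V_i = g_{ij} V^j:
V_r = (1)(1) + (0)(1) = 1
V_θ = (0)(1) + (r^2)(1) = r^2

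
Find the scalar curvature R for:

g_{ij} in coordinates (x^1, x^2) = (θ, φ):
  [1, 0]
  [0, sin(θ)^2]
Non-zero Christoffel symbols (Γ^k_{ij} = Γ^k_{ji}):
Γ^θ_{φ φ} = -sin(2*θ)/2
Γ^φ_{θ φ} = 1/tan(θ)
Ricci tensor (R_{ij} = R^k_{ikj}): R_{θθ} = 1, R_{θφ} = 0, R_{φφ} = sin(θ)^2
Inverse metric: g^{θθ} = 1, g^{φφ} = 1/sin(θ)^2
R = g^{ij} R_{ij} = (1)(1) + (1/sin(θ)^2)(sin(θ)^2) = 2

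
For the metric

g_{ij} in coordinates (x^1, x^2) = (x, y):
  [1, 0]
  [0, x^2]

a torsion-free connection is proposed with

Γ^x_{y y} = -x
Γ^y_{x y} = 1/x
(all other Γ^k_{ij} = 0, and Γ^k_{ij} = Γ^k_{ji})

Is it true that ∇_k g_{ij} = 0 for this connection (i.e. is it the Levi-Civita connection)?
Using ∇_k g_{ij} = ∂_k g_{ij} - Γ^m_{ki} g_{mj} - Γ^m_{kj} g_{im}:
e.g. ∇_x g_{yy} = (2*x) - (x) - (x) = 0
Every component ∇_k g_{ij} vanishes: the connection is metric compatible.
Yes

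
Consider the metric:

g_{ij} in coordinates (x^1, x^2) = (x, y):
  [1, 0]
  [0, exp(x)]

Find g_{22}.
With x^1 = x, x^2 = y, g_{22} = g_{yy} is the row-2, column-2 entry of the matrix.
g_{22} = exp(x)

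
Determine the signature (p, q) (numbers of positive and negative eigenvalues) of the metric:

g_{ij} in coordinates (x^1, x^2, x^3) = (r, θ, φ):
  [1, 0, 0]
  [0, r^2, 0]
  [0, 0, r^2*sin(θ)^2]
The metric is diagonal, so its eigenvalues are the diagonal entries: 1, r^2, r^2*sin(θ)^2 (at a generic point, where coordinate-dependent entries are positive).
3 positive, 0 negative.
(3, 0) - Riemannian (positive definite)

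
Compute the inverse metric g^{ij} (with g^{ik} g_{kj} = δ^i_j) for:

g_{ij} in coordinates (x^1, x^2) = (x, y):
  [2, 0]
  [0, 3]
The metric is diagonal, so g^{ij} is diagonal with entries 1/g_{ii}: diag(1/2, 1/3).
g^{ij}:
  [1/2, 0]
  [0, 1/3]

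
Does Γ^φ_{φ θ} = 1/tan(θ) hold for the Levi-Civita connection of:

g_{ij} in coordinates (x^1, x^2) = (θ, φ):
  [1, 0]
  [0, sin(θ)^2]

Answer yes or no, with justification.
Γ^φ_{φ θ} = (1/2) g^{φφ} (∂_φ g_{φθ} + ∂_θ g_{φφ} - ∂_φ g_{φθ}) = (1/2)(1/sin(θ)^2)((0) + (sin(2*θ)) - (0)) = 1/tan(θ)
This equals the proposed value 1/tan(θ).
Yes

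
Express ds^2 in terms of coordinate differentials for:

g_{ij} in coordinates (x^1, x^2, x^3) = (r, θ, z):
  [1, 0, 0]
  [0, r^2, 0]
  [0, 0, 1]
ds^2 = g_{ij} dx^i dx^j; only the non-zero components contribute.
ds^2 = dr^2 + r^2 dθ^2 + dz^2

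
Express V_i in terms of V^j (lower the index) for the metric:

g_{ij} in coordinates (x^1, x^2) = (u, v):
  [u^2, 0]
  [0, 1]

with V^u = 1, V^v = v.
V_i = g_{ij} V^j:
V_u = (u^2)(1) + (0)(v) = u^2
V_v = (0)(1) + (1)(v) = v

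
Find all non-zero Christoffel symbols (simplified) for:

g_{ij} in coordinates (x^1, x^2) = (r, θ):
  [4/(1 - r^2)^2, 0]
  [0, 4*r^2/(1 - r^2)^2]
Using Γ^k_{ij} = (1/2) g^{km} (∂_i g_{mj} + ∂_j g_{mi} - ∂_m g_{ij}); the metric is diagonal, so only the m = k term contributes.
Non-zero symbols (using the symmetry Γ^k_{ij} = Γ^k_{ji}):
Γ^r_{r r} = (1/2) g^{rr} (∂_r g_{rr} + ∂_r g_{rr} - ∂_r g_{rr}) = (1/2)((1 - r^2)^2/4)((16*r/(1 - r^2)^3) + (16*r/(1 - r^2)^3) - (16*r/(1 - r^2)^3)) = 2*r/(1 - r^2)
Γ^r_{θ θ} = (1/2) g^{rr} (∂_θ g_{rθ} + ∂_θ g_{rθ} - ∂_r g_{θθ}) = (1/2)((1 - r^2)^2/4)((0) + (0) - (-8*(r^3 + r)/(r^2 - 1)^3)) = (r^3 + r)/(r^2 - 1)
Γ^θ_{r θ} = (1/2) g^{θθ} (∂_r g_{θθ} + ∂_θ g_{θr} - ∂_θ g_{rθ}) = (1/2)((1 - r^2)^2/(4*r^2))((-8*(r^3 + r)/(r^2 - 1)^3) + (0) - (0)) = (-r^2 - 1)/(r^3 - r)
All other Christoffel symbols are zero.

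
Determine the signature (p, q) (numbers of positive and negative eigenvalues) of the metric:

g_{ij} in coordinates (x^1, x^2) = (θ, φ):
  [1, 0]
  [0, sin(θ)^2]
The metric is diagonal, so its eigenvalues are the diagonal entries: 1, sin(θ)^2 (at a generic point, where coordinate-dependent entries are positive).
2 positive, 0 negative.
(2, 0) - Riemannian (positive definite)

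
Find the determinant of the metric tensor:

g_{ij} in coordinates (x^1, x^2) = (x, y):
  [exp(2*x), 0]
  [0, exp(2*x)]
For a 2×2 metric: det(g) = g_{11}·g_{22} - g_{12}·g_{21}
= (exp(2*x))·(exp(2*x)) - (0)·(0)
= exp(4*x) - 0
det(g) = exp(4*x)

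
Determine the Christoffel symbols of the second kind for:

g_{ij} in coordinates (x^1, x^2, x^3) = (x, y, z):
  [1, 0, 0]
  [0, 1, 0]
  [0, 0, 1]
Using Γ^k_{ij} = (1/2) g^{km} (∂_i g_{mj} + ∂_j g_{mi} - ∂_m g_{ij}); the metric is diagonal, so only the m = k term contributes.
Every metric component is constant, so all ∂_m g_{ij} = 0 and every Christoffel symbol vanishes.
All Christoffel symbols are zero.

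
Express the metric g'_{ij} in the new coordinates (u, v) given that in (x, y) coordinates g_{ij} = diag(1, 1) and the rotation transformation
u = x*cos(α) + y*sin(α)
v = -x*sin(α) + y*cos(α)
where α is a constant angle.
Invert the transformation: x = u*cos(α) - v*sin(α), y = u*sin(α) + v*cos(α)
g'_{ij} = (∂x^k/∂x'^i)(∂x^l/∂x'^j) g_{kl}; with g_{kl} = δ_{kl} this is Σ_k (∂x^k/∂x'^i)(∂x^k/∂x'^j).
Jacobian: ∂x/∂u = cos(α), ∂x/∂v = -sin(α), ∂y/∂u = sin(α), ∂y/∂v = cos(α)
g'_{uu} = (cos(α))(cos(α)) + (sin(α))(sin(α)) = 1
g'_{uv} = (cos(α))(-sin(α)) + (sin(α))(cos(α)) = 0
g'_{vv} = (-sin(α))(-sin(α)) + (cos(α))(cos(α)) = 1
g'_{ij} = diag(1, 1)
The Euclidean metric is invariant under rotations.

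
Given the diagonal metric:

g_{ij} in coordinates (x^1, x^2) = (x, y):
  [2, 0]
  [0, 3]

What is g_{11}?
With x^1 = x, x^2 = y, g_{11} = g_{xx} is the row-1, column-1 entry of the matrix.
g_{11} = 2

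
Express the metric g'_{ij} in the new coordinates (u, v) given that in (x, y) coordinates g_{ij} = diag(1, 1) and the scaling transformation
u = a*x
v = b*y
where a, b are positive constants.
Invert the transformation: x = u/a, y = v/b
g'_{ij} = (∂x^k/∂x'^i)(∂x^l/∂x'^j) g_{kl}; with g_{kl} = δ_{kl} this is Σ_k (∂x^k/∂x'^i)(∂x^k/∂x'^j).
Jacobian: ∂x/∂u = 1/a, ∂x/∂v = 0, ∂y/∂u = 0, ∂y/∂v = 1/b
g'_{uu} = (1/a)(1/a) + (0)(0) = 1/a^2
g'_{uv} = (1/a)(0) + (0)(1/b) = 0
g'_{vv} = (0)(0) + (1/b)(1/b) = 1/b^2
g'_{ij} = diag(1/a^2, 1/b^2)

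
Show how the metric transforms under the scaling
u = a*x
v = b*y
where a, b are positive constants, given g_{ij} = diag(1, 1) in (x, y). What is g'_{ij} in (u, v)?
Invert the transformation: x = u/a, y = v/b
g'_{ij} = (∂x^k/∂x'^i)(∂x^l/∂x'^j) g_{kl}; with g_{kl} = δ_{kl} this is Σ_k (∂x^k/∂x'^i)(∂x^k/∂x'^j).
Jacobian: ∂x/∂u = 1/a, ∂x/∂v = 0, ∂y/∂u = 0, ∂y/∂v = 1/b
g'_{uu} = (1/a)(1/a) + (0)(0) = 1/a^2
g'_{uv} = (1/a)(0) + (0)(1/b) = 0
g'_{vv} = (0)(0) + (1/b)(1/b) = 1/b^2
g'_{ij} = diag(1/a^2, 1/b^2)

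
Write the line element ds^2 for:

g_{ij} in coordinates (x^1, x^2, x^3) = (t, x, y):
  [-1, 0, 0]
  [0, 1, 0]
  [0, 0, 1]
ds^2 = g_{ij} dx^i dx^j; only the non-zero components contribute.
ds^2 = -dt^2 + dx^2 + dy^2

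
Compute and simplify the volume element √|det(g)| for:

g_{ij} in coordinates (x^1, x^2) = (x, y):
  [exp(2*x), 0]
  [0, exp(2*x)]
det(g) = exp(4*x)
√|det(g)| = exp(2*x)
Volume element: dV = exp(2*x) dx dy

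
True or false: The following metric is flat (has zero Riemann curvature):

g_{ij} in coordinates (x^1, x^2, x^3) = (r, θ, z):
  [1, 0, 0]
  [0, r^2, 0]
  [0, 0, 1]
Non-zero Christoffel symbols:
Γ^r_{θ θ} = -r
Γ^θ_{r θ} = 1/r
Ricci tensor: R_{rr} = 0, R_{rθ} = 0, R_{rz} = 0, R_{θθ} = 0, R_{θz} = 0, R_{zz} = 0
All R_{ij} vanish; in 3 dimensions the Riemann tensor is fully determined by the Ricci tensor, so R^i_{jkl} = 0: the metric is flat (curvilinear coordinates on flat space).
True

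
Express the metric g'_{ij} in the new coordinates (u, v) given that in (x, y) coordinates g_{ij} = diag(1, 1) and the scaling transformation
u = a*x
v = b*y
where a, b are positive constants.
Invert the transformation: x = u/a, y = v/b
g'_{ij} = (∂x^k/∂x'^i)(∂x^l/∂x'^j) g_{kl}; with g_{kl} = δ_{kl} this is Σ_k (∂x^k/∂x'^i)(∂x^k/∂x'^j).
Jacobian: ∂x/∂u = 1/a, ∂x/∂v = 0, ∂y/∂u = 0, ∂y/∂v = 1/b
g'_{uu} = (1/a)(1/a) + (0)(0) = 1/a^2
g'_{uv} = (1/a)(0) + (0)(1/b) = 0
g'_{vv} = (0)(0) + (1/b)(1/b) = 1/b^2
g'_{ij} = diag(1/a^2, 1/b^2)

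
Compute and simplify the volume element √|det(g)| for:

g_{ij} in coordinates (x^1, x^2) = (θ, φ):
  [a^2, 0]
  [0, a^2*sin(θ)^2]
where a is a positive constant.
det(g) = a^4*sin(θ)^2
√|det(g)| = a^2*sin(θ) (taking 0 < θ < π so that |sin(θ)| = sin(θ))
Volume element: dV = a^2*sin(θ) dθ dφ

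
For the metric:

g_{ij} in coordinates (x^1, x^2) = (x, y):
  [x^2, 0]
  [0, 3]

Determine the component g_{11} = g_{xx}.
With x^1 = x, x^2 = y, g_{11} = g_{xx} is the row-1, column-1 entry of the matrix.
g_{11} = x^2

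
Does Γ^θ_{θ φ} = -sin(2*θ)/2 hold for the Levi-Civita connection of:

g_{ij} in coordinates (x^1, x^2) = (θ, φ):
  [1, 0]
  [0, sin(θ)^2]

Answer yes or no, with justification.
Γ^θ_{θ φ} = (1/2) g^{θθ} (∂_θ g_{θφ} + ∂_φ g_{θθ} - ∂_θ g_{θφ}) = (1/2)(1)((0) + (0) - (0)) = 0
This differs from the proposed value -sin(2*θ)/2.
No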